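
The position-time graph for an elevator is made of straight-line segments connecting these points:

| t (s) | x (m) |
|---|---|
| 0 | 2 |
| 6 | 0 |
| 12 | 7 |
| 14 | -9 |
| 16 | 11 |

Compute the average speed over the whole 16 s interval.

2.8125 m/s

Average speed = (total path length)/(elapsed time); on a piecewise-linear x-t graph the path length is Σ|Δx|.
0–6 s: |Δx| = |0 − 2| = 2 m
6–12 s: |Δx| = |7 − 0| = 7 m
12–14 s: |Δx| = |-9 − 7| = 16 m
14–16 s: |Δx| = |11 − -9| = 20 m
Total path = 45 m; average speed = 45/16 = 2.8125 m/s.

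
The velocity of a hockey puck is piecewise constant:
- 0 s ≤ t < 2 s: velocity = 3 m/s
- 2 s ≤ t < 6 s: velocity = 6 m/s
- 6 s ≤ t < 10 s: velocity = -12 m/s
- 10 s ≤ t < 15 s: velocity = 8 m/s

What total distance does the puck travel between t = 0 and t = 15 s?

118 m

Total distance travelled is ∫|v| dt — sum the magnitudes of each area piece.
0–2 s: |3| × 2 = 6 m
2–6 s: |6| × 4 = 24 m
6–10 s: |-12| × 4 = 48 m
10–15 s: |8| × 5 = 40 m
Total distance = 118 m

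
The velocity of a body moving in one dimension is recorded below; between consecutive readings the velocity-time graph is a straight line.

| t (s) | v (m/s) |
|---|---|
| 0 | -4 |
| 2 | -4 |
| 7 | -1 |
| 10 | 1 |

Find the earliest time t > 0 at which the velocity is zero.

t = 8.5 s

v changes sign on 7–10 s (from -1 to 1); the graph is linear there, so v = 0 at t = 7 + (1)·(10 − 7)/(1 − -1) = 8.5 s.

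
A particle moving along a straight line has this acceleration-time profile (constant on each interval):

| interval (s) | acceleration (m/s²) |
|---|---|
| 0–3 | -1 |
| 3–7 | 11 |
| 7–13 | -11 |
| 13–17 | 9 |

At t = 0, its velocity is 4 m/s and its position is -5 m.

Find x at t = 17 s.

154.5 m

On each constant-a segment, Δv = aΔt and Δx = v₀Δt + ½aΔt²; chain segment to segment.
0–3 s: v starts 4 m/s; Δx = 4·3 + ½·-1·3² = 7.5 m; v ends 1 m/s.
3–7 s: v starts 1 m/s; Δx = 1·4 + ½·11·4² = 92 m; v ends 45 m/s.
7–13 s: v starts 45 m/s; Δx = 45·6 + ½·-11·6² = 72 m; v ends -21 m/s.
13–17 s: v starts -21 m/s; Δx = -21·4 + ½·9·4² = -12 m; v ends 15 m/s.
x(17) = -5 + Σ Δx = 154.5 m.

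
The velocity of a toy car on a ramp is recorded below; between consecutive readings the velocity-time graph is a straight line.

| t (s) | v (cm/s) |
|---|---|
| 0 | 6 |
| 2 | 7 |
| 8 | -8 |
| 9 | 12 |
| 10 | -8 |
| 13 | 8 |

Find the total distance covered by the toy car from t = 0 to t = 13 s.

Distance (not displacement) is the total path length: add the absolute areas under v-t.
0–2 s: |½(6 + 7)(2)| = 13 cm
2–8 s: v = 0 at t = 4.8 s; triangle areas 9.8 + 12.8 = 22.6 cm
8–9 s: v = 0 at t = 8.4 s; triangle areas 1.6 + 3.6 = 5.2 cm
9–10 s: v = 0 at t = 9.6 s; triangle areas 3.6 + 1.6 = 5.2 cm
10–13 s: v = 0 at t = 11.5 s; triangle areas 6 + 6 = 12 cm
Total distance = 58 cm

58 cm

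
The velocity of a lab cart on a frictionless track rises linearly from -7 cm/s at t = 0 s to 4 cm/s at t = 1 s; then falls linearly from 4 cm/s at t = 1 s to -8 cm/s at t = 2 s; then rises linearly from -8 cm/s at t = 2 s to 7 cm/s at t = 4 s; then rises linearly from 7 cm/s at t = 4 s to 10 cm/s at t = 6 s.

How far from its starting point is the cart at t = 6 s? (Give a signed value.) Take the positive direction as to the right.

Net displacement equals the area under the velocity-time graph (areas below the axis count negative).
0–1 s: ½(-7 + 4)(1) = -1.5 cm
1–2 s: ½(4 + -8)(1) = -2 cm
2–4 s: ½(-8 + 7)(2) = -1 cm
4–6 s: ½(7 + 10)(2) = 17 cm
Net displacement = 12.5 cm

12.5 cm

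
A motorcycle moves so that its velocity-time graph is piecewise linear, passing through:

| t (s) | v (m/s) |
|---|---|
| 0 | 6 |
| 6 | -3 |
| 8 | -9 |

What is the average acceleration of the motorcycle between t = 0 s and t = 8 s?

-1.875 m/s²

Average acceleration = Δv/Δt = (-9 − 6)/(8 − 0) = -1.875 m/s².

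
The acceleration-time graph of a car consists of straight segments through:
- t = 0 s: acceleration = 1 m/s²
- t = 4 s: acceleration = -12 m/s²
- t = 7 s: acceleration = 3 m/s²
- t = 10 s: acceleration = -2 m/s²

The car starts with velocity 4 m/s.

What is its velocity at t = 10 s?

Δv equals the area under the a-t graph; then v = v₀ + Δv.
0–4 s: ½(1 + -12)(4) = -22 m/s
4–7 s: ½(-12 + 3)(3) = -13.5 m/s
7–10 s: ½(3 + -2)(3) = 1.5 m/s
Δv = -34 m/s, so v(10) = 4 + (-34) = -30 m/s.

-30 m/s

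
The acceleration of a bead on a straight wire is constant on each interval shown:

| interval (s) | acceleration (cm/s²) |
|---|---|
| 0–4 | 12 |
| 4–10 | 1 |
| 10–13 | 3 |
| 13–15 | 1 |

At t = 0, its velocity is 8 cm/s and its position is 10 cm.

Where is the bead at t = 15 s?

835.5 cm

On each constant-a segment, Δv = aΔt and Δx = v₀Δt + ½aΔt²; chain segment to segment.
0–4 s: v starts 8 cm/s; Δx = 8·4 + ½·12·4² = 128 cm; v ends 56 cm/s.
4–10 s: v starts 56 cm/s; Δx = 56·6 + ½·1·6² = 354 cm; v ends 62 cm/s.
10–13 s: v starts 62 cm/s; Δx = 62·3 + ½·3·3² = 199.5 cm; v ends 71 cm/s.
13–15 s: v starts 71 cm/s; Δx = 71·2 + ½·1·2² = 144 cm; v ends 73 cm/s.
x(15) = 10 + Σ Δx = 835.5 cm.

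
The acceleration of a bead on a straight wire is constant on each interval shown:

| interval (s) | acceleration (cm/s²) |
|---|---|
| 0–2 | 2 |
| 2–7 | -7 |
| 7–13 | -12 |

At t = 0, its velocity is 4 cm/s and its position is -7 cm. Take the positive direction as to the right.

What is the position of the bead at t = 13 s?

-420.5 cm

On each constant-a segment, Δv = aΔt and Δx = v₀Δt + ½aΔt²; chain segment to segment.
0–2 s: v starts 4 cm/s; Δx = 4·2 + ½·2·2² = 12 cm; v ends 8 cm/s.
2–7 s: v starts 8 cm/s; Δx = 8·5 + ½·-7·5² = -47.5 cm; v ends -27 cm/s.
7–13 s: v starts -27 cm/s; Δx = -27·6 + ½·-12·6² = -378 cm; v ends -99 cm/s.
x(13) = -7 + Σ Δx = -420.5 cm.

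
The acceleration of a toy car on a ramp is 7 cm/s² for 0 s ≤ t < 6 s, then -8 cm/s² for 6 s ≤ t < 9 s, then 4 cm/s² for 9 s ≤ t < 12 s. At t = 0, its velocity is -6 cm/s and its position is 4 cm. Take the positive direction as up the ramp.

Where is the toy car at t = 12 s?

On each constant-a segment, Δv = aΔt and Δx = v₀Δt + ½aΔt²; chain segment to segment.
0–6 s: v starts -6 cm/s; Δx = -6·6 + ½·7·6² = 90 cm; v ends 36 cm/s.
6–9 s: v starts 36 cm/s; Δx = 36·3 + ½·-8·3² = 72 cm; v ends 12 cm/s.
9–12 s: v starts 12 cm/s; Δx = 12·3 + ½·4·3² = 54 cm; v ends 24 cm/s.
x(12) = 4 + Σ Δx = 220 cm.

220 cm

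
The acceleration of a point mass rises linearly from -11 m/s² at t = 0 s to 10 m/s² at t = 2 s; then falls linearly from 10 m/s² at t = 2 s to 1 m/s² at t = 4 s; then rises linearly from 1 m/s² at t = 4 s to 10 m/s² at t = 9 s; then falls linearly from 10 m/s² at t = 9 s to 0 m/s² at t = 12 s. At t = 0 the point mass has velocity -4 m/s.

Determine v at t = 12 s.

Δv equals the area under the a-t graph; then v = v₀ + Δv.
0–2 s: ½(-11 + 10)(2) = -1 m/s
2–4 s: ½(10 + 1)(2) = 11 m/s
4–9 s: ½(1 + 10)(5) = 27.5 m/s
9–12 s: ½(10 + 0)(3) = 15 m/s
Δv = 52.5 m/s, so v(12) = -4 + (52.5) = 48.5 m/s.

48.5 m/s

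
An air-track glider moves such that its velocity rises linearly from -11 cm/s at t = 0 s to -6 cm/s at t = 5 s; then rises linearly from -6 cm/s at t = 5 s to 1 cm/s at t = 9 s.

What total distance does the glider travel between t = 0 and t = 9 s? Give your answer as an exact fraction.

743/14 cm

Total distance travelled is ∫|v| dt — sum the magnitudes of each area piece.
0–5 s: |½(-11 + -6)(5)| = 42.5 cm
5–9 s: v = 0 at t = 59/7 s; triangle areas 72/7 + 2/7 = 74/7 cm
Total distance = 743/14 cm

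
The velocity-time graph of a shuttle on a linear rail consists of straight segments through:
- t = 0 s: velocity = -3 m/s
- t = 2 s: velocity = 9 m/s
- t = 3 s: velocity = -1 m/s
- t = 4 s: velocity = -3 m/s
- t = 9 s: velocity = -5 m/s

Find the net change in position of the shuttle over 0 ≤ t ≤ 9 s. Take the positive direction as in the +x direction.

Displacement is the signed area under the v-t curve.
0–2 s: ½(-3 + 9)(2) = 6 m
2–3 s: ½(9 + -1)(1) = 4 m
3–4 s: ½(-1 + -3)(1) = -2 m
4–9 s: ½(-3 + -5)(5) = -20 m
Net displacement = -12 m

-12 m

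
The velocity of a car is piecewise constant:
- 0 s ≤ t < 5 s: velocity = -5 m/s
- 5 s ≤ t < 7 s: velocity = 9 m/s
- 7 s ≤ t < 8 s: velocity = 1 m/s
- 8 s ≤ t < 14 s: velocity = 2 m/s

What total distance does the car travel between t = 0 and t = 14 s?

56 m

Total distance travelled is ∫|v| dt — sum the magnitudes of each area piece.
0–5 s: |-5| × 5 = 25 m
5–7 s: |9| × 2 = 18 m
7–8 s: |1| × 1 = 1 m
8–14 s: |2| × 6 = 12 m
Total distance = 56 m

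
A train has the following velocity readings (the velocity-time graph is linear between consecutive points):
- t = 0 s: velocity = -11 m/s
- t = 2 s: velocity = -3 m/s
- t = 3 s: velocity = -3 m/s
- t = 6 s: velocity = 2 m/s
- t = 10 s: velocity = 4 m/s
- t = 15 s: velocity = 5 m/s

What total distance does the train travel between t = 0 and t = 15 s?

Total distance travelled is ∫|v| dt — sum the magnitudes of each area piece.
0–2 s: |½(-11 + -3)(2)| = 14 m
2–3 s: |-3| × 1 = 3 m
3–6 s: v = 0 at t = 4.8 s; triangle areas 2.7 + 1.2 = 3.9 m
6–10 s: |½(2 + 4)(4)| = 12 m
10–15 s: |½(4 + 5)(5)| = 22.5 m
Total distance = 55.4 m

55.4 m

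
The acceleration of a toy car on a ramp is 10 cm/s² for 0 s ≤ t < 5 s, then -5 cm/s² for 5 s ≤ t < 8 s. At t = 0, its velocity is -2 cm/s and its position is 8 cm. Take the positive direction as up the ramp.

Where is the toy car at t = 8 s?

244.5 cm

On each constant-a segment, Δv = aΔt and Δx = v₀Δt + ½aΔt²; chain segment to segment.
0–5 s: v starts -2 cm/s; Δx = -2·5 + ½·10·5² = 115 cm; v ends 48 cm/s.
5–8 s: v starts 48 cm/s; Δx = 48·3 + ½·-5·3² = 121.5 cm; v ends 33 cm/s.
x(8) = 8 + Σ Δx = 244.5 cm.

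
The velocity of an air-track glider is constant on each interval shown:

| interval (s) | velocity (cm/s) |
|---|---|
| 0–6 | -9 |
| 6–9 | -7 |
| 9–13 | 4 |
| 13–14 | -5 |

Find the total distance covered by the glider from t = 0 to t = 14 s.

96 cm

Distance (not displacement) is the total path length: add the absolute areas under v-t.
0–6 s: |-9| × 6 = 54 cm
6–9 s: |-7| × 3 = 21 cm
9–13 s: |4| × 4 = 16 cm
13–14 s: |-5| × 1 = 5 cm
Total distance = 96 cm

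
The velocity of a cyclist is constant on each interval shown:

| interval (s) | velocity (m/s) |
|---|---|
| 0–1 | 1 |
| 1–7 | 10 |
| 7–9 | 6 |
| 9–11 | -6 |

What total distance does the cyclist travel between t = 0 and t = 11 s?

85 m

Total distance travelled is ∫|v| dt — sum the magnitudes of each area piece.
0–1 s: |1| × 1 = 1 m
1–7 s: |10| × 6 = 60 m
7–9 s: |6| × 2 = 12 m
9–11 s: |-6| × 2 = 12 m
Total distance = 85 m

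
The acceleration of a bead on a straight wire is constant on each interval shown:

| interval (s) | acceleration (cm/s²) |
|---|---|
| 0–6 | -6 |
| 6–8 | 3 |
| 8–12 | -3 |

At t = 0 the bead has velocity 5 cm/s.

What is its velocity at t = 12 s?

Δv equals the area under the a-t graph; then v = v₀ + Δv.
0–6 s: -6 × 6 = -36 cm/s
6–8 s: 3 × 2 = 6 cm/s
8–12 s: -3 × 4 = -12 cm/s
Δv = -42 cm/s, so v(12) = 5 + (-42) = -37 cm/s.

-37 cm/s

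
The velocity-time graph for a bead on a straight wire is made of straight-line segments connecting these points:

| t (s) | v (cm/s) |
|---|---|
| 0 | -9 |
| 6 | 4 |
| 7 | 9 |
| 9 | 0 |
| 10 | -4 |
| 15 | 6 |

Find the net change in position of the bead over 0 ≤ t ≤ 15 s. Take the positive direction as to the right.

3.5 cm

Net displacement equals the area under the velocity-time graph (areas below the axis count negative).
0–6 s: ½(-9 + 4)(6) = -15 cm
6–7 s: ½(4 + 9)(1) = 6.5 cm
7–9 s: ½(9 + 0)(2) = 9 cm
9–10 s: ½(0 + -4)(1) = -2 cm
10–15 s: ½(-4 + 6)(5) = 5 cm
Net displacement = 3.5 cm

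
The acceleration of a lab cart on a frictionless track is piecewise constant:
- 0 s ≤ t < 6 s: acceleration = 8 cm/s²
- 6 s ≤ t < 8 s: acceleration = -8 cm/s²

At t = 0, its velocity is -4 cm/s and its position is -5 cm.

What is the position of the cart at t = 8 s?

On each constant-a segment, Δv = aΔt and Δx = v₀Δt + ½aΔt²; chain segment to segment.
0–6 s: v starts -4 cm/s; Δx = -4·6 + ½·8·6² = 120 cm; v ends 44 cm/s.
6–8 s: v starts 44 cm/s; Δx = 44·2 + ½·-8·2² = 72 cm; v ends 28 cm/s.
x(8) = -5 + Σ Δx = 187 cm.

187 cm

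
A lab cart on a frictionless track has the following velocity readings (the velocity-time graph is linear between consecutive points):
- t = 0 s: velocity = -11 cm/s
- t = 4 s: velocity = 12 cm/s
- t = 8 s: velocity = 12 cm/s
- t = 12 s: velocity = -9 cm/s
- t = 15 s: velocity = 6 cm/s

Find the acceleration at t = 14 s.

5 cm/s²

Acceleration is the slope of the v-t graph on 12–15 s: (6 − -9)/(15 − 12) = 5 cm/s².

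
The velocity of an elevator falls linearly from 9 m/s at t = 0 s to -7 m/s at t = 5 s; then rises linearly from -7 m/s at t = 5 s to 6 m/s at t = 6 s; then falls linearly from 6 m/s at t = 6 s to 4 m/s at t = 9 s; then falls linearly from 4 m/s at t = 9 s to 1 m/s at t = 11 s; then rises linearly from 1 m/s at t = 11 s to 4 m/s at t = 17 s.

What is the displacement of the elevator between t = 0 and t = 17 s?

39.5 m

Displacement is the signed area under the v-t curve.
0–5 s: ½(9 + -7)(5) = 5 m
5–6 s: ½(-7 + 6)(1) = -0.5 m
6–9 s: ½(6 + 4)(3) = 15 m
9–11 s: ½(4 + 1)(2) = 5 m
11–17 s: ½(1 + 4)(6) = 15 m
Net displacement = 39.5 m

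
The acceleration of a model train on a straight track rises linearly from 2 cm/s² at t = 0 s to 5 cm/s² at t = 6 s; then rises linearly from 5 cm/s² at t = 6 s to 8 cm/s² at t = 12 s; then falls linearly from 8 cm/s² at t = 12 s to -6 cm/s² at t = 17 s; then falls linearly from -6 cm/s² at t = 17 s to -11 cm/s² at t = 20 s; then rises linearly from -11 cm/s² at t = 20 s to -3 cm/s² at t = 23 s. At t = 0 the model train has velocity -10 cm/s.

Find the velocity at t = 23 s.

8.5 cm/s

Δv equals the area under the a-t graph; then v = v₀ + Δv.
0–6 s: ½(2 + 5)(6) = 21 cm/s
6–12 s: ½(5 + 8)(6) = 39 cm/s
12–17 s: ½(8 + -6)(5) = 5 cm/s
17–20 s: ½(-6 + -11)(3) = -25.5 cm/s
20–23 s: ½(-11 + -3)(3) = -21 cm/s
Δv = 18.5 cm/s, so v(23) = -10 + (18.5) = 8.5 cm/s.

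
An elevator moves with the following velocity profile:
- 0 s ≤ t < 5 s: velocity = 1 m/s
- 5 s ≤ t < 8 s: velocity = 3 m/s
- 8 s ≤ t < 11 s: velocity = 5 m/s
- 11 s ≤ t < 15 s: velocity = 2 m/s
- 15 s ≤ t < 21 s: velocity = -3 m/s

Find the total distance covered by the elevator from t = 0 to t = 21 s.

Total distance travelled is ∫|v| dt — sum the magnitudes of each area piece.
0–5 s: |1| × 5 = 5 m
5–8 s: |3| × 3 = 9 m
8–11 s: |5| × 3 = 15 m
11–15 s: |2| × 4 = 8 m
15–21 s: |-3| × 6 = 18 m
Total distance = 55 m

55 m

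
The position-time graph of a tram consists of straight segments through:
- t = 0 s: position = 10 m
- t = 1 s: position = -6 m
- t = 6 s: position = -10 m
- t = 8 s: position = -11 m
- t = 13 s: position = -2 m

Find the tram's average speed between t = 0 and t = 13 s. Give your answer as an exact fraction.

Average speed = (total path length)/(elapsed time); on a piecewise-linear x-t graph the path length is Σ|Δx|.
0–1 s: |Δx| = |-6 − 10| = 16 m
1–6 s: |Δx| = |-10 − -6| = 4 m
6–8 s: |Δx| = |-11 − -10| = 1 m
8–13 s: |Δx| = |-2 − -11| = 9 m
Total path = 30 m; average speed = 30/13 = 30/13 m/s.

30/13 m/s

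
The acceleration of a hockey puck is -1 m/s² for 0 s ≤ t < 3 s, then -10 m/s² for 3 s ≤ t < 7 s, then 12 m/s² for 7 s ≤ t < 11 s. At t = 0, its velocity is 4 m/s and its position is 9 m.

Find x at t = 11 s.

-119.5 m

On each constant-a segment, Δv = aΔt and Δx = v₀Δt + ½aΔt²; chain segment to segment.
0–3 s: v starts 4 m/s; Δx = 4·3 + ½·-1·3² = 7.5 m; v ends 1 m/s.
3–7 s: v starts 1 m/s; Δx = 1·4 + ½·-10·4² = -76 m; v ends -39 m/s.
7–11 s: v starts -39 m/s; Δx = -39·4 + ½·12·4² = -60 m; v ends 9 m/s.
x(11) = 9 + Σ Δx = -119.5 m.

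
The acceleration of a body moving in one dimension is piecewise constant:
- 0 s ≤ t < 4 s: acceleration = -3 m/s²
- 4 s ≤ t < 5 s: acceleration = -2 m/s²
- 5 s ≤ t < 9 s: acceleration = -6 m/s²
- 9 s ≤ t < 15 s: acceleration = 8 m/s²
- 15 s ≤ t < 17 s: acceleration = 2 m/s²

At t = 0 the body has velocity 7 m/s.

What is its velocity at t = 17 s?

21 m/s

Δv equals the area under the a-t graph; then v = v₀ + Δv.
0–4 s: -3 × 4 = -12 m/s
4–5 s: -2 × 1 = -2 m/s
5–9 s: -6 × 4 = -24 m/s
9–15 s: 8 × 6 = 48 m/s
15–17 s: 2 × 2 = 4 m/s
Δv = 14 m/s, so v(17) = 7 + (14) = 21 m/s.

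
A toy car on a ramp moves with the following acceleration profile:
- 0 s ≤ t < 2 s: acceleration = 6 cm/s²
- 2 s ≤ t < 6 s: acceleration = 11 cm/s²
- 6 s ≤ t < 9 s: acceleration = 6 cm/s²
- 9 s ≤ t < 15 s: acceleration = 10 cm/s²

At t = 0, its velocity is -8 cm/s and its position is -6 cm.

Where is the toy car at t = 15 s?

841 cm

On each constant-a segment, Δv = aΔt and Δx = v₀Δt + ½aΔt²; chain segment to segment.
0–2 s: v starts -8 cm/s; Δx = -8·2 + ½·6·2² = -4 cm; v ends 4 cm/s.
2–6 s: v starts 4 cm/s; Δx = 4·4 + ½·11·4² = 104 cm; v ends 48 cm/s.
6–9 s: v starts 48 cm/s; Δx = 48·3 + ½·6·3² = 171 cm; v ends 66 cm/s.
9–15 s: v starts 66 cm/s; Δx = 66·6 + ½·10·6² = 576 cm; v ends 126 cm/s.
x(15) = -6 + Σ Δx = 841 cm.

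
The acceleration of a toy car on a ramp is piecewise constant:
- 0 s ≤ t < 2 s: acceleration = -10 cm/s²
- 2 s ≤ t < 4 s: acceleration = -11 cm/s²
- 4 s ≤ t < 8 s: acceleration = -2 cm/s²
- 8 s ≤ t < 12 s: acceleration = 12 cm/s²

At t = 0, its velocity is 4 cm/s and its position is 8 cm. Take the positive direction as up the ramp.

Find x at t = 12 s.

-314 cm

On each constant-a segment, Δv = aΔt and Δx = v₀Δt + ½aΔt²; chain segment to segment.
0–2 s: v starts 4 cm/s; Δx = 4·2 + ½·-10·2² = -12 cm; v ends -16 cm/s.
2–4 s: v starts -16 cm/s; Δx = -16·2 + ½·-11·2² = -54 cm; v ends -38 cm/s.
4–8 s: v starts -38 cm/s; Δx = -38·4 + ½·-2·4² = -168 cm; v ends -46 cm/s.
8–12 s: v starts -46 cm/s; Δx = -46·4 + ½·12·4² = -88 cm; v ends 2 cm/s.
x(12) = 8 + Σ Δx = -314 cm.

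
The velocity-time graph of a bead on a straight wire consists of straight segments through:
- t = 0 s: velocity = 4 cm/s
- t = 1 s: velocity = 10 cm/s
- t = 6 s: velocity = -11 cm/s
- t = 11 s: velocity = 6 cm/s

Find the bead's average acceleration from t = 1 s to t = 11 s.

-0.4 cm/s²

Average acceleration = Δv/Δt = (6 − 10)/(11 − 1) = -0.4 cm/s².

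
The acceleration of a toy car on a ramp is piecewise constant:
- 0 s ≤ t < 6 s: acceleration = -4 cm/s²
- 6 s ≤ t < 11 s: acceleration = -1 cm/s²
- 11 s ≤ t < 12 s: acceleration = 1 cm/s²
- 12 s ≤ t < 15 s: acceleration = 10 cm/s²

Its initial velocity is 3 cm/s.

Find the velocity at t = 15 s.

Δv equals the area under the a-t graph; then v = v₀ + Δv.
0–6 s: -4 × 6 = -24 cm/s
6–11 s: -1 × 5 = -5 cm/s
11–12 s: 1 × 1 = 1 cm/s
12–15 s: 10 × 3 = 30 cm/s
Δv = 2 cm/s, so v(15) = 3 + (2) = 5 cm/s.

5 cm/s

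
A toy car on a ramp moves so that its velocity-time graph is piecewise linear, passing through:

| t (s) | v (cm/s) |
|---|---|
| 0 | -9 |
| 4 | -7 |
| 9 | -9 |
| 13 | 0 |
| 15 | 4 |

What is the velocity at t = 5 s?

On 4–9 s the graph is linear from -7 to -9 cm/s: v(5) = -7 + (-9 − -7)·(5 − 4)/(9 − 4) = -7.4 cm/s.

-7.4 cm/s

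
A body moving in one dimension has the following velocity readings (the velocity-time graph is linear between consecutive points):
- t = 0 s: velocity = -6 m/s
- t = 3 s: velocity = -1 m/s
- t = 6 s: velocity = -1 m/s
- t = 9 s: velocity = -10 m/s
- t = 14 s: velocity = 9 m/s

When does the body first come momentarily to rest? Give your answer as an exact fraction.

v changes sign on 9–14 s (from -10 to 9); the graph is linear there, so v = 0 at t = 9 + (10)·(14 − 9)/(9 − -10) = 221/19 s.

t = 221/19 s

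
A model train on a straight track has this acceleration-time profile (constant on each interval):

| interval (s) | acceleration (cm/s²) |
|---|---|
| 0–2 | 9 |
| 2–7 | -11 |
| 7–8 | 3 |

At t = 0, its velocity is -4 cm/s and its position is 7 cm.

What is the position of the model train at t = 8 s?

On each constant-a segment, Δv = aΔt and Δx = v₀Δt + ½aΔt²; chain segment to segment.
0–2 s: v starts -4 cm/s; Δx = -4·2 + ½·9·2² = 10 cm; v ends 14 cm/s.
2–7 s: v starts 14 cm/s; Δx = 14·5 + ½·-11·5² = -67.5 cm; v ends -41 cm/s.
7–8 s: v starts -41 cm/s; Δx = -41·1 + ½·3·1² = -39.5 cm; v ends -38 cm/s.
x(8) = 7 + Σ Δx = -90 cm.

-90 cm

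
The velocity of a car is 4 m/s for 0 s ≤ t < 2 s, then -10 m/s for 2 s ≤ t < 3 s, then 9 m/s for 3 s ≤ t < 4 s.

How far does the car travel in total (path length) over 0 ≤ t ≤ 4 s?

Total distance travelled is ∫|v| dt — sum the magnitudes of each area piece.
0–2 s: |4| × 2 = 8 m
2–3 s: |-10| × 1 = 10 m
3–4 s: |9| × 1 = 9 m
Total distance = 27 m

27 m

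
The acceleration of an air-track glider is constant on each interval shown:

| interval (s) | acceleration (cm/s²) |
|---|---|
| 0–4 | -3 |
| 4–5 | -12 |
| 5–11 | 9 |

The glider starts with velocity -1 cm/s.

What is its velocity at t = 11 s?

Δv equals the area under the a-t graph; then v = v₀ + Δv.
0–4 s: -3 × 4 = -12 cm/s
4–5 s: -12 × 1 = -12 cm/s
5–11 s: 9 × 6 = 54 cm/s
Δv = 30 cm/s, so v(11) = -1 + (30) = 29 cm/s.

29 cm/s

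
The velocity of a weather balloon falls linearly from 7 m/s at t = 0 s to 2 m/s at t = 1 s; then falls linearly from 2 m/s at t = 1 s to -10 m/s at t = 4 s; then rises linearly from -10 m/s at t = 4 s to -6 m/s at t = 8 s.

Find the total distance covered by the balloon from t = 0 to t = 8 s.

Distance (not displacement) is the total path length: add the absolute areas under v-t.
0–1 s: |½(7 + 2)(1)| = 4.5 m
1–4 s: v = 0 at t = 1.5 s; triangle areas 0.5 + 12.5 = 13 m
4–8 s: |½(-10 + -6)(4)| = 32 m
Total distance = 49.5 m

49.5 m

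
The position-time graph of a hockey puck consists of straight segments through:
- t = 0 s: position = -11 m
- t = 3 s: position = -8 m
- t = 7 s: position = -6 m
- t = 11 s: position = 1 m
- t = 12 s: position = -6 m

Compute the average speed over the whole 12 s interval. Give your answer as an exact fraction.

19/12 m/s

Average speed = (total path length)/(elapsed time); on a piecewise-linear x-t graph the path length is Σ|Δx|.
0–3 s: |Δx| = |-8 − -11| = 3 m
3–7 s: |Δx| = |-6 − -8| = 2 m
7–11 s: |Δx| = |1 − -6| = 7 m
11–12 s: |Δx| = |-6 − 1| = 7 m
Total path = 19 m; average speed = 19/12 = 19/12 m/s.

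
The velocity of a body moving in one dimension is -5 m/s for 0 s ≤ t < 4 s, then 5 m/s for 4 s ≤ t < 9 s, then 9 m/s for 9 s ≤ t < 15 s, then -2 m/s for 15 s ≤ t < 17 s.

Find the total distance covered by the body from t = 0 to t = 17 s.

Total distance travelled is ∫|v| dt — sum the magnitudes of each area piece.
0–4 s: |-5| × 4 = 20 m
4–9 s: |5| × 5 = 25 m
9–15 s: |9| × 6 = 54 m
15–17 s: |-2| × 2 = 4 m
Total distance = 103 m

103 m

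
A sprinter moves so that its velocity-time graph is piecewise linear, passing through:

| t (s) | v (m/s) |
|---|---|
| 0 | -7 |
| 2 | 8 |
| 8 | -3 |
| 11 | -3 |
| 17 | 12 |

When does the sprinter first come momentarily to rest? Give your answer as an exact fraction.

t = 14/15 s

v changes sign on 0–2 s (from -7 to 8); the graph is linear there, so v = 0 at t = 0 + (7)·(2 − 0)/(8 − -7) = 14/15 s.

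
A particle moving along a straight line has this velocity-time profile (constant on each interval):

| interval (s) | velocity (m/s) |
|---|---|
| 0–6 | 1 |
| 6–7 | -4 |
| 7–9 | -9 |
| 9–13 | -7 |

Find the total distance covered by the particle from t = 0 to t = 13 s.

56 m

Distance (not displacement) is the total path length: add the absolute areas under v-t.
0–6 s: |1| × 6 = 6 m
6–7 s: |-4| × 1 = 4 m
7–9 s: |-9| × 2 = 18 m
9–13 s: |-7| × 4 = 28 m
Total distance = 56 m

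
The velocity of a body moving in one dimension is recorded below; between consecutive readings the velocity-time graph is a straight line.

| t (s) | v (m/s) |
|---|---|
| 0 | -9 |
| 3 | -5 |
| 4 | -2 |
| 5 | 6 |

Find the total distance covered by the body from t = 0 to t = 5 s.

27 m

Distance (not displacement) is the total path length: add the absolute areas under v-t.
0–3 s: |½(-9 + -5)(3)| = 21 m
3–4 s: |½(-5 + -2)(1)| = 3.5 m
4–5 s: v = 0 at t = 4.25 s; triangle areas 0.25 + 2.25 = 2.5 m
Total distance = 27 m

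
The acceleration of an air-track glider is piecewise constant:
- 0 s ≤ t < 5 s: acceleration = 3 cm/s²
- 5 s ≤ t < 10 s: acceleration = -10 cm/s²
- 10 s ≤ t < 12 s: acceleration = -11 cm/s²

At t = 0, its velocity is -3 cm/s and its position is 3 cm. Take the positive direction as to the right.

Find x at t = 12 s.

On each constant-a segment, Δv = aΔt and Δx = v₀Δt + ½aΔt²; chain segment to segment.
0–5 s: v starts -3 cm/s; Δx = -3·5 + ½·3·5² = 22.5 cm; v ends 12 cm/s.
5–10 s: v starts 12 cm/s; Δx = 12·5 + ½·-10·5² = -65 cm; v ends -38 cm/s.
10–12 s: v starts -38 cm/s; Δx = -38·2 + ½·-11·2² = -98 cm; v ends -60 cm/s.
x(12) = 3 + Σ Δx = -137.5 cm.

-137.5 cm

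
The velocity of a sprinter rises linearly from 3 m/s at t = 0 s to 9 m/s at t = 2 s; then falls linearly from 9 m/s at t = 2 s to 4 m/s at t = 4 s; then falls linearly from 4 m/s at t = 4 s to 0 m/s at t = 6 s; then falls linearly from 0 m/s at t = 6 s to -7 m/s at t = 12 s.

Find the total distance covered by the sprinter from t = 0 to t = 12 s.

50 m

Distance (not displacement) is the total path length: add the absolute areas under v-t.
0–2 s: |½(3 + 9)(2)| = 12 m
2–4 s: |½(9 + 4)(2)| = 13 m
4–6 s: |½(4 + 0)(2)| = 4 m
6–12 s: |½(0 + -7)(6)| = 21 m
Total distance = 50 m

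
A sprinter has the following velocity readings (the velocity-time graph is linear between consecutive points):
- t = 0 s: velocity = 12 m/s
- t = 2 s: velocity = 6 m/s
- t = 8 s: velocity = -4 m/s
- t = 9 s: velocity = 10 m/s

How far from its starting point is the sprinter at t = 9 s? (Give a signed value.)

Net displacement equals the area under the velocity-time graph (areas below the axis count negative).
0–2 s: ½(12 + 6)(2) = 18 m
2–8 s: ½(6 + -4)(6) = 6 m
8–9 s: ½(-4 + 10)(1) = 3 m
Net displacement = 27 m

27 m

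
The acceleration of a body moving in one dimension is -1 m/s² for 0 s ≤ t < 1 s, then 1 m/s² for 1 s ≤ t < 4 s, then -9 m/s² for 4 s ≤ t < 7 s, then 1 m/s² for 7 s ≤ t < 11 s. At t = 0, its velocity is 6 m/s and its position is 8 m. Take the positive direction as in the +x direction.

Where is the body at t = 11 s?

-51.5 m

On each constant-a segment, Δv = aΔt and Δx = v₀Δt + ½aΔt²; chain segment to segment.
0–1 s: v starts 6 m/s; Δx = 6·1 + ½·-1·1² = 5.5 m; v ends 5 m/s.
1–4 s: v starts 5 m/s; Δx = 5·3 + ½·1·3² = 19.5 m; v ends 8 m/s.
4–7 s: v starts 8 m/s; Δx = 8·3 + ½·-9·3² = -16.5 m; v ends -19 m/s.
7–11 s: v starts -19 m/s; Δx = -19·4 + ½·1·4² = -68 m; v ends -15 m/s.
x(11) = 8 + Σ Δx = -51.5 m.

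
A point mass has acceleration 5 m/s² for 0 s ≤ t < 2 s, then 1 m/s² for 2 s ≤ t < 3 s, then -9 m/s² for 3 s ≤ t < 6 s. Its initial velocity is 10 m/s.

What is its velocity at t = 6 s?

-6 m/s

Δv equals the area under the a-t graph; then v = v₀ + Δv.
0–2 s: 5 × 2 = 10 m/s
2–3 s: 1 × 1 = 1 m/s
3–6 s: -9 × 3 = -27 m/s
Δv = -16 m/s, so v(6) = 10 + (-16) = -6 m/s.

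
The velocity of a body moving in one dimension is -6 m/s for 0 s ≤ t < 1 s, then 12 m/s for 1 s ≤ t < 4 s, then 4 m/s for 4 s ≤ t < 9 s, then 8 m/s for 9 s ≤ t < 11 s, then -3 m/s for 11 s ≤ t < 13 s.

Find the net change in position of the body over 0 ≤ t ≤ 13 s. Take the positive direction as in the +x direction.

60 m

Net displacement equals the area under the velocity-time graph (areas below the axis count negative).
0–1 s: -6 × 1 = -6 m
1–4 s: 12 × 3 = 36 m
4–9 s: 4 × 5 = 20 m
9–11 s: 8 × 2 = 16 m
11–13 s: -3 × 2 = -6 m
Net displacement = 60 m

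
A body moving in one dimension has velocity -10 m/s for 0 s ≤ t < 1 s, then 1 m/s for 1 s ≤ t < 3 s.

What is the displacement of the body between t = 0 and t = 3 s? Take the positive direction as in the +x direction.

-8 m

Net displacement equals the area under the velocity-time graph (areas below the axis count negative).
0–1 s: -10 × 1 = -10 m
1–3 s: 1 × 2 = 2 m
Net displacement = -8 m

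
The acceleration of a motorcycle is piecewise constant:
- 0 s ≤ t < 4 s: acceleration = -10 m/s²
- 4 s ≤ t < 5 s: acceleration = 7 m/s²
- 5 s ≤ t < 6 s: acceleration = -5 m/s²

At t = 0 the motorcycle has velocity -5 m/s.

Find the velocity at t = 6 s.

-43 m/s

Δv equals the area under the a-t graph; then v = v₀ + Δv.
0–4 s: -10 × 4 = -40 m/s
4–5 s: 7 × 1 = 7 m/s
5–6 s: -5 × 1 = -5 m/s
Δv = -38 m/s, so v(6) = -5 + (-38) = -43 m/s.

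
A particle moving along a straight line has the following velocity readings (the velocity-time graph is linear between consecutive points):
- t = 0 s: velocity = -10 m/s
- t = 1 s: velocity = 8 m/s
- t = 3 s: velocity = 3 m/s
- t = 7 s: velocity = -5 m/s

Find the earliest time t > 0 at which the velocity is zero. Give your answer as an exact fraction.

t = 5/9 s

v changes sign on 0–1 s (from -10 to 8); the graph is linear there, so v = 0 at t = 0 + (10)·(1 − 0)/(8 − -10) = 5/9 s.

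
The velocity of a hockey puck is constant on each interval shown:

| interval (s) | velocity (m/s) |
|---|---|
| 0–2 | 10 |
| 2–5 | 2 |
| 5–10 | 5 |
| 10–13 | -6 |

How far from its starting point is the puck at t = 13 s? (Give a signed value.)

33 m

Net displacement equals the area under the velocity-time graph (areas below the axis count negative).
0–2 s: 10 × 2 = 20 m
2–5 s: 2 × 3 = 6 m
5–10 s: 5 × 5 = 25 m
10–13 s: -6 × 3 = -18 m
Net displacement = 33 m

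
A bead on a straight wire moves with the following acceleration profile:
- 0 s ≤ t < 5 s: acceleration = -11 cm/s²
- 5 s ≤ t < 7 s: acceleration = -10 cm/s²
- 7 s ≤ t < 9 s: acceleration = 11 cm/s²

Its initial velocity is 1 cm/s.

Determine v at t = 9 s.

-52 cm/s

Δv equals the area under the a-t graph; then v = v₀ + Δv.
0–5 s: -11 × 5 = -55 cm/s
5–7 s: -10 × 2 = -20 cm/s
7–9 s: 11 × 2 = 22 cm/s
Δv = -53 cm/s, so v(9) = 1 + (-53) = -52 cm/s.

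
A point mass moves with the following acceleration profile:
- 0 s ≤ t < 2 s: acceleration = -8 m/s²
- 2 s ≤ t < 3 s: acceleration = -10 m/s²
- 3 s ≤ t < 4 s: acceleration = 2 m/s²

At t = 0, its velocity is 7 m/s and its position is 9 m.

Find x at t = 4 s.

-25 m

On each constant-a segment, Δv = aΔt and Δx = v₀Δt + ½aΔt²; chain segment to segment.
0–2 s: v starts 7 m/s; Δx = 7·2 + ½·-8·2² = -2 m; v ends -9 m/s.
2–3 s: v starts -9 m/s; Δx = -9·1 + ½·-10·1² = -14 m; v ends -19 m/s.
3–4 s: v starts -19 m/s; Δx = -19·1 + ½·2·1² = -18 m; v ends -17 m/s.
x(4) = 9 + Σ Δx = -25 m.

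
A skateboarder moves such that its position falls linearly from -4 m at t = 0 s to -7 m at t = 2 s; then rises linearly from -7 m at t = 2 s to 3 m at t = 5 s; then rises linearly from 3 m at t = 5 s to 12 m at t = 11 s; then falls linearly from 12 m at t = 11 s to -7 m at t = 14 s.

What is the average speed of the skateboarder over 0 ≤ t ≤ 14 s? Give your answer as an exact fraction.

Average speed = (total path length)/(elapsed time); on a piecewise-linear x-t graph the path length is Σ|Δx|.
0–2 s: |Δx| = |-7 − -4| = 3 m
2–5 s: |Δx| = |3 − -7| = 10 m
5–11 s: |Δx| = |12 − 3| = 9 m
11–14 s: |Δx| = |-7 − 12| = 19 m
Total path = 41 m; average speed = 41/14 = 41/14 m/s.

41/14 m/s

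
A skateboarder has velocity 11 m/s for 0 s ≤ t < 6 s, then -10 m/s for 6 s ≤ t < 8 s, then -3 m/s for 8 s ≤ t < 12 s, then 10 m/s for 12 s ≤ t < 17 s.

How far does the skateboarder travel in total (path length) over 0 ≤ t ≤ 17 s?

148 m

Total distance travelled is ∫|v| dt — sum the magnitudes of each area piece.
0–6 s: |11| × 6 = 66 m
6–8 s: |-10| × 2 = 20 m
8–12 s: |-3| × 4 = 12 m
12–17 s: |10| × 5 = 50 m
Total distance = 148 m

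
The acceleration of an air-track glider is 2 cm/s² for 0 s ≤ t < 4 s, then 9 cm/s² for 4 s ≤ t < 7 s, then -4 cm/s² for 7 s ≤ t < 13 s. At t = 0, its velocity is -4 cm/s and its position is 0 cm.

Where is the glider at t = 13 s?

166.5 cm

On each constant-a segment, Δv = aΔt and Δx = v₀Δt + ½aΔt²; chain segment to segment.
0–4 s: v starts -4 cm/s; Δx = -4·4 + ½·2·4² = 0 cm; v ends 4 cm/s.
4–7 s: v starts 4 cm/s; Δx = 4·3 + ½·9·3² = 52.5 cm; v ends 31 cm/s.
7–13 s: v starts 31 cm/s; Δx = 31·6 + ½·-4·6² = 114 cm; v ends 7 cm/s.
x(13) = 0 + Σ Δx = 166.5 cm.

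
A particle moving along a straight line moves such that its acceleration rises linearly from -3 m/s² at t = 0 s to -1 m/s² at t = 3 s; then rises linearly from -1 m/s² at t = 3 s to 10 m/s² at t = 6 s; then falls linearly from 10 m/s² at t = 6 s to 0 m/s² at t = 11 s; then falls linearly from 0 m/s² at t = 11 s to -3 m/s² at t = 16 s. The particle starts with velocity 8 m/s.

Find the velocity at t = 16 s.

33 m/s

Δv equals the area under the a-t graph; then v = v₀ + Δv.
0–3 s: ½(-3 + -1)(3) = -6 m/s
3–6 s: ½(-1 + 10)(3) = 13.5 m/s
6–11 s: ½(10 + 0)(5) = 25 m/s
11–16 s: ½(0 + -3)(5) = -7.5 m/s
Δv = 25 m/s, so v(16) = 8 + (25) = 33 m/s.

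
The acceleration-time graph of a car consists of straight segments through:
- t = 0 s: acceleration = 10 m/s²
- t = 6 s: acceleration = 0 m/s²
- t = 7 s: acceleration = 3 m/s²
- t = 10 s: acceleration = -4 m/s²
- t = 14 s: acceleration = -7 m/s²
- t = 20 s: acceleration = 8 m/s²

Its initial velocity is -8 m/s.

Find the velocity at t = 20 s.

Δv equals the area under the a-t graph; then v = v₀ + Δv.
0–6 s: ½(10 + 0)(6) = 30 m/s
6–7 s: ½(0 + 3)(1) = 1.5 m/s
7–10 s: ½(3 + -4)(3) = -1.5 m/s
10–14 s: ½(-4 + -7)(4) = -22 m/s
14–20 s: ½(-7 + 8)(6) = 3 m/s
Δv = 11 m/s, so v(20) = -8 + (11) = 3 m/s.

3 m/s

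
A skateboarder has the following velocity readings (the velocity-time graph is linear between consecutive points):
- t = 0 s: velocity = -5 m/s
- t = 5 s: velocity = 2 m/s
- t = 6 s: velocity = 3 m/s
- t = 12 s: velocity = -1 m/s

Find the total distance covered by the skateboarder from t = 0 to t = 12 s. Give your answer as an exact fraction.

Distance (not displacement) is the total path length: add the absolute areas under v-t.
0–5 s: v = 0 at t = 25/7 s; triangle areas 125/14 + 10/7 = 145/14 m
5–6 s: |½(2 + 3)(1)| = 2.5 m
6–12 s: v = 0 at t = 10.5 s; triangle areas 6.75 + 0.75 = 7.5 m
Total distance = 285/14 m

285/14 m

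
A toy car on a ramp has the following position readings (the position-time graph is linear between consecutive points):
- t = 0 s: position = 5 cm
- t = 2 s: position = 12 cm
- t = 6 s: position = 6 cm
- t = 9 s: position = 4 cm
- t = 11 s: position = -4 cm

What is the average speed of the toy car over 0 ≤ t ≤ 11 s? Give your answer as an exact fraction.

Average speed = (total path length)/(elapsed time); on a piecewise-linear x-t graph the path length is Σ|Δx|.
0–2 s: |Δx| = |12 − 5| = 7 cm
2–6 s: |Δx| = |6 − 12| = 6 cm
6–9 s: |Δx| = |4 − 6| = 2 cm
9–11 s: |Δx| = |-4 − 4| = 8 cm
Total path = 23 cm; average speed = 23/11 = 23/11 cm/s.

23/11 cm/s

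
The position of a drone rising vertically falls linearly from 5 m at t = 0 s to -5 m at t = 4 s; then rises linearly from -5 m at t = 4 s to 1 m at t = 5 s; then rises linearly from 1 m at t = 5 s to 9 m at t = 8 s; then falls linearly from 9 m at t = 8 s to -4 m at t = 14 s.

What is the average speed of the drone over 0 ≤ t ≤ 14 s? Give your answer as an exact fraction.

Average speed = (total path length)/(elapsed time); on a piecewise-linear x-t graph the path length is Σ|Δx|.
0–4 s: |Δx| = |-5 − 5| = 10 m
4–5 s: |Δx| = |1 − -5| = 6 m
5–8 s: |Δx| = |9 − 1| = 8 m
8–14 s: |Δx| = |-4 − 9| = 13 m
Total path = 37 m; average speed = 37/14 = 37/14 m/s.

37/14 m/s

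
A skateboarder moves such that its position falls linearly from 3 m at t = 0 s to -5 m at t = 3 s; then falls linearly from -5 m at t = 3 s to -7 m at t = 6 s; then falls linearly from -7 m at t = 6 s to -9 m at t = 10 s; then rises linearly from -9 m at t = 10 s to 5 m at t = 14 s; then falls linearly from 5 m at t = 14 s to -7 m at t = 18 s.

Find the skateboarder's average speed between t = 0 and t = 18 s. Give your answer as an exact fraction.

19/9 m/s

Average speed = (total path length)/(elapsed time); on a piecewise-linear x-t graph the path length is Σ|Δx|.
0–3 s: |Δx| = |-5 − 3| = 8 m
3–6 s: |Δx| = |-7 − -5| = 2 m
6–10 s: |Δx| = |-9 − -7| = 2 m
10–14 s: |Δx| = |5 − -9| = 14 m
14–18 s: |Δx| = |-7 − 5| = 12 m
Total path = 38 m; average speed = 38/18 = 19/9 m/s.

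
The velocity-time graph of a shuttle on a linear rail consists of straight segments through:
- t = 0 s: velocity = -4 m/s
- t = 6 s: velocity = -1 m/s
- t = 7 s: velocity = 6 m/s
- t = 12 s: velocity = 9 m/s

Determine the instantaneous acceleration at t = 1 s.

0.5 m/s²

Acceleration is the slope of the v-t graph on 0–6 s: (-1 − -4)/(6 − 0) = 0.5 m/s².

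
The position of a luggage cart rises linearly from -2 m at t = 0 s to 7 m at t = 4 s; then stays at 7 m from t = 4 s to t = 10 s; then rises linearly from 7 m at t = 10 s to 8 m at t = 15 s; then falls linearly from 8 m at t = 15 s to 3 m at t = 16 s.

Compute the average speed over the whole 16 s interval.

Average speed = (total path length)/(elapsed time); on a piecewise-linear x-t graph the path length is Σ|Δx|.
0–4 s: |Δx| = |7 − -2| = 9 m
4–10 s: |Δx| = |7 − 7| = 0 m
10–15 s: |Δx| = |8 − 7| = 1 m
15–16 s: |Δx| = |3 − 8| = 5 m
Total path = 15 m; average speed = 15/16 = 0.9375 m/s.

0.9375 m/s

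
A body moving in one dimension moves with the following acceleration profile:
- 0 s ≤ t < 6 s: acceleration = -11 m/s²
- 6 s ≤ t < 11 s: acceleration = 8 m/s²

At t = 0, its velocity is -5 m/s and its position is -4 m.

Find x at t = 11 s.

-487 m

On each constant-a segment, Δv = aΔt and Δx = v₀Δt + ½aΔt²; chain segment to segment.
0–6 s: v starts -5 m/s; Δx = -5·6 + ½·-11·6² = -228 m; v ends -71 m/s.
6–11 s: v starts -71 m/s; Δx = -71·5 + ½·8·5² = -255 m; v ends -31 m/s.
x(11) = -4 + Σ Δx = -487 m.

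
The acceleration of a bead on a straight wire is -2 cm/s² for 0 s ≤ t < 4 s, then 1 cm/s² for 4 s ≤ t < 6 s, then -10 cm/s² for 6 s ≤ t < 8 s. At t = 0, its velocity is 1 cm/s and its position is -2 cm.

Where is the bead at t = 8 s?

On each constant-a segment, Δv = aΔt and Δx = v₀Δt + ½aΔt²; chain segment to segment.
0–4 s: v starts 1 cm/s; Δx = 1·4 + ½·-2·4² = -12 cm; v ends -7 cm/s.
4–6 s: v starts -7 cm/s; Δx = -7·2 + ½·1·2² = -12 cm; v ends -5 cm/s.
6–8 s: v starts -5 cm/s; Δx = -5·2 + ½·-10·2² = -30 cm; v ends -25 cm/s.
x(8) = -2 + Σ Δx = -56 cm.

-56 cm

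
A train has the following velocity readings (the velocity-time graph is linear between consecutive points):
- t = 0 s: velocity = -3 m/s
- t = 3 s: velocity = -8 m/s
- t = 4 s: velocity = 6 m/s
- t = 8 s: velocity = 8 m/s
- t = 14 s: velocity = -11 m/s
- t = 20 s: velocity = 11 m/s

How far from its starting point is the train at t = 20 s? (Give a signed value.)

1.5 m

Displacement is the signed area under the v-t curve.
0–3 s: ½(-3 + -8)(3) = -16.5 m
3–4 s: ½(-8 + 6)(1) = -1 m
4–8 s: ½(6 + 8)(4) = 28 m
8–14 s: ½(8 + -11)(6) = -9 m
14–20 s: ½(-11 + 11)(6) = 0 m
Net displacement = 1.5 m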